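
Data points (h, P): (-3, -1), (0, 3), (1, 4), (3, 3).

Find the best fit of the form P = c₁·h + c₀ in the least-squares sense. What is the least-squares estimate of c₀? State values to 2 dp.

c₀ = 2.07

Setting ∂/∂c₁ … = 0 gives: 19·c₁ + 1·c₀ = 16;  1·c₁ + 4·c₀ = 9.
Δ = 19·4 − 1² = 75.
c₁ = (16·4 − 1·9)/75 = 11/15; c₀ = (19·9 − 1·16)/75 = 31/15.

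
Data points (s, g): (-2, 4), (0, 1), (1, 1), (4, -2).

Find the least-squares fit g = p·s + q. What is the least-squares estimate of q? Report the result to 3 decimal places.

q = 1.720

Sums needed: Σs·s = 21, Σs = 3, Σ1 = 4.
Right-hand side: Σs·g = -15, Σg = 4.
Determinant 21·4 − 3² = 75.
p = ((-15)·4 − 3·4)/75 = -24/25; q = (21·4 − 3·(-15))/75 = 43/25.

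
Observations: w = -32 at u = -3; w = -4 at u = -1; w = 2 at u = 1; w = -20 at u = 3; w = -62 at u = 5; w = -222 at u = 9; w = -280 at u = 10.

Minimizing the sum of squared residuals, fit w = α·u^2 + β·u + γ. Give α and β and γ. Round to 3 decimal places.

Sums needed: Σu^2·u^2 = 17350, Σu^2·u = 1854, Σu^2 = 226, Σu·u = 226, Σu = 24, Σ1 = 7.
For Aᵀw: Σu^2·w = -48002, Σu·w = -5066, Σw = -618.
Inverting the 3×3 Gram matrix, [α, β, γ]ᵀ = [-372188/122619, 93399/40873, 32882/17517]ᵀ.

α = -3.035, β = 2.285, γ = 1.877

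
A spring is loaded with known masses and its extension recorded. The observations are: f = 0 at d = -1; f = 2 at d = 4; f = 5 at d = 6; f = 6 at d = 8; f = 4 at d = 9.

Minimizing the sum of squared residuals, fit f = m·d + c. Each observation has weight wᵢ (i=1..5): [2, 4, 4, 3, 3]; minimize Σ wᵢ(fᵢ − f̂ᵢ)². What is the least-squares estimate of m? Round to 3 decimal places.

Entries of AᵀWA: Σwᵢ·d·d = 645, Σwᵢ·d = 89, Σwᵢ·1 = 16.
Moment sums: Σwᵢ·d·f = 404, Σwᵢ·f = 58.
Δ = 645·16 − 89² = 2399.
m = (404·16 − 89·58)/2399 = 1302/2399; c = (645·58 − 89·404)/2399 = 1454/2399.

m = 0.543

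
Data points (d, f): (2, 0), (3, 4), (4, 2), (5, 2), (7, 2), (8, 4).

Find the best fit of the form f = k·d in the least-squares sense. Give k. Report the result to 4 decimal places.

Sums needed: Σd·d = 167.
For Aᵀf: Σd·f = 76.
k = 76/167 = 0.45509.

k = 0.4551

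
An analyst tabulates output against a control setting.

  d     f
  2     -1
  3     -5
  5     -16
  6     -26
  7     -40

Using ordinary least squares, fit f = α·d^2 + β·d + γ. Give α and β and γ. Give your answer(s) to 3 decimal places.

With design matrix M, MᵀM = [[4419, 719, 123]; [719, 123, 23]; [123, 23, 5]] and Mᵀf = [-3345, -533, -88]ᵀ.
Row-reducing yields α = -103/77, β = 687/154, γ = -73/14.

α = -1.338, β = 4.461, γ = -5.214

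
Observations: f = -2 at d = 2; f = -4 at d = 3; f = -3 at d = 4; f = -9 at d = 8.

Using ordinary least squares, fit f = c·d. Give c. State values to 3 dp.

Forming XᵀX = [[93]] and Xᵀf = [-100]ᵀ gives XᵀX·[c]ᵀ = Xᵀf.
c = (-100)/93 = -1.07527.

c = -1.075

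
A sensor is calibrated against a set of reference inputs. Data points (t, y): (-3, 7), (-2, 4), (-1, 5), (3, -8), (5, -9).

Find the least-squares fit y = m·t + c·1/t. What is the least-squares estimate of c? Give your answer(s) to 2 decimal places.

c = -3.10

AᵀA·[m, c]ᵀ = Aᵀy reads: 48·m + 5·c = -103;  5·m + (1361/900)·c = -69/5.
(Σt·t = 48, Σt·1/t = 5, Σ1/t·1/t = 1361/900, Σt·y = -103, Σ1/t·y = -69/5.)
Eliminating c: (1361/900)·(row 1) − 5·(row 2) gives (3569/75)·m = (1361/900)·(-103) − 5·(-69/5) = -78083/900, so m = -78083/42828.
Then c = ((-69/5) − 5·(-78083/42828))/(1361/900) = -11055/3569.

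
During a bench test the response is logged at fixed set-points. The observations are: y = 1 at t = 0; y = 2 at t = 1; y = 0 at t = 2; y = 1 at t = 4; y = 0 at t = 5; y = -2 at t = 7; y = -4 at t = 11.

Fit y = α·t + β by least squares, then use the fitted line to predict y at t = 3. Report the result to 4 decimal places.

ŷ = 0.3529

Setting ∂/∂α … = 0 gives: 216·α + 30·β = -52;  30·α + 7·β = -2.
(Σt·t = 216, Σt = 30, Σ1 = 7, Σt·y = -52, Σy = -2.)
Determinant 216·7 − 30² = 612.
α = ((-52)·7 − 30·(-2))/612 = -76/153; β = (216·(-2) − 30·(-52))/612 = 94/51.
At t = 3: ŷ = (-76/153)·(3) + (94/51)·(1) = 6/17.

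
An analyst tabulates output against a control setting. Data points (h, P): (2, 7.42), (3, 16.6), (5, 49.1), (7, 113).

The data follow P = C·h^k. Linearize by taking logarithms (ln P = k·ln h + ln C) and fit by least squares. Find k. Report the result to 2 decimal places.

Linearized form: ln P = k·ln h + ln C. From the 4 transformed points,
Σln h = 5.3471, Σ(ln h)² = 8.0643, Σln P = 13.4348, Σln h·ln P = 19.9416.
Equations: 8.0643·k + 5.3471·ln C = 19.9416;  5.3471·k + 4·ln C = 13.4348.
Δ = 8.0643·4 − (5.3471)² = 3.6655; k = (19.9416·4 − 5.3471·13.4348)/3.6655 = 2.16317, ln C = (8.0643·13.4348 − 5.3471·19.9416)/3.6655 = 0.46703.

k = 2.16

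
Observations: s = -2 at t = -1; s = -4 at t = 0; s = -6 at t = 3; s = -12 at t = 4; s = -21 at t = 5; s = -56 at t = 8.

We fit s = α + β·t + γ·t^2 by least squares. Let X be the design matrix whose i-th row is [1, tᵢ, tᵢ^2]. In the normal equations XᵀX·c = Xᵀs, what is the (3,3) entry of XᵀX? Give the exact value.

Row 3 ↔ basis t^2, column 3 ↔ basis t^2, so (XᵀX)_{3,3} = Σᵢ (t^2)·(t^2) = (1)·(1) + (0)·(0) + (9)·(9) + (16)·(16) + (25)·(25) + (64)·(64) = 5059.

5059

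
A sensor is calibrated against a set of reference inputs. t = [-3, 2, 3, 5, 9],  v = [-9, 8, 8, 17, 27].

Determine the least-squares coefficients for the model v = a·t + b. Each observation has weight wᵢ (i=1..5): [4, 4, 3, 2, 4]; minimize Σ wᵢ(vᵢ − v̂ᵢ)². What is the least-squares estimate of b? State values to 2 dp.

Compute the Gram sums: Σwᵢ·t·t = 453, Σwᵢ·t = 51, Σwᵢ·1 = 17.
Right-hand side: Σwᵢ·t·v = 1386, Σwᵢ·v = 162.
So AᵀWA·[a, b]ᵀ = AᵀWv: [[453, 51]; [51, 17]]·[a, b]ᵀ = [1386, 162]ᵀ.
Determinant 453·17 − 51² = 5100.
a = (1386·17 − 51·162)/5100 = 3; b = (453·162 − 51·1386)/5100 = 9/17.

b = 0.53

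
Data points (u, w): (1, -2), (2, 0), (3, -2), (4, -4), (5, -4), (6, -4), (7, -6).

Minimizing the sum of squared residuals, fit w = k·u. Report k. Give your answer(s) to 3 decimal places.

The normal system MᵀM·[k]ᵀ = Mᵀw is [[140]]·[k]ᵀ = [-110]ᵀ.
k = (-110)/140 = -0.785714.

k = -0.786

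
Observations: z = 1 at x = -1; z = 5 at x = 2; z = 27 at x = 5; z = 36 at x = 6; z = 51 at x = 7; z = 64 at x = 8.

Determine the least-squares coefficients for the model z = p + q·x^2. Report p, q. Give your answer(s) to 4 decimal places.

p = 0.8060, q = 1.0009

With design matrix A, AᵀA = [[6, 179]; [179, 8435]] and Aᵀz = [184, 8587]ᵀ.
Δ = 6·8435 − 179² = 18569.
p = (184·8435 − 179·8587)/18569 = 14967/18569; q = (6·8587 − 179·184)/18569 = 18586/18569.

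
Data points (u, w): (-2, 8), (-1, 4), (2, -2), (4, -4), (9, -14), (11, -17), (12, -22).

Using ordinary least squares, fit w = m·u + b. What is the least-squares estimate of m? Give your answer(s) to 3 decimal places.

Compute the Gram sums: Σu·u = 371, Σu = 35, Σ1 = 7.
Moment sums: Σu·w = -617, Σw = -47.
XᵀX·[m, b]ᵀ = Xᵀw becomes [[371, 35]; [35, 7]]·[m, b]ᵀ = [-617, -47]ᵀ.
det = 371·7 − 35² = 1372.
m = ((-617)·7 − 35·(-47))/1372 = -191/98; b = (371·(-47) − 35·(-617))/1372 = 297/98.

m = -1.949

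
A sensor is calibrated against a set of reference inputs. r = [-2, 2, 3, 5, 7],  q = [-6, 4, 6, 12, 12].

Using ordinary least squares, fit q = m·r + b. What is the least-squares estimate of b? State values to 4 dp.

b = -0.7913

With design matrix X, XᵀX = [[91, 15]; [15, 5]] and Xᵀq = [182, 28]ᵀ.
Δ = 91·5 − 15² = 230.
m = (182·5 − 15·28)/230 = 49/23; b = (91·28 − 15·182)/230 = -91/115.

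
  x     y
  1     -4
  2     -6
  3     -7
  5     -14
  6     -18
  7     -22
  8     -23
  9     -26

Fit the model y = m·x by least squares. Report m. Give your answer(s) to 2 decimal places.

m = -2.93

The normal system AᵀA·[m]ᵀ = Aᵀy is [[269]]·[m]ᵀ = [-787]ᵀ.
Hence m = -787 / 269 ≈ -2.92565.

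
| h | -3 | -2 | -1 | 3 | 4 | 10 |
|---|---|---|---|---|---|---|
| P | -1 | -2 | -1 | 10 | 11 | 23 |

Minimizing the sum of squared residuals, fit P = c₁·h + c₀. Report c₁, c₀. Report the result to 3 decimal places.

c₁ = 2.008, c₀ = 2.985

Sums needed: Σh·h = 139, Σh = 11, Σ1 = 6.
Right-hand side: Σh·P = 312, ΣP = 40.
AᵀA·[c₁, c₀]ᵀ = AᵀP becomes [[139, 11]; [11, 6]]·[c₁, c₀]ᵀ = [312, 40]ᵀ.
Δ = 139·6 − 11² = 713.
c₁ = (312·6 − 11·40)/713 = 1432/713; c₀ = (139·40 − 11·312)/713 = 2128/713.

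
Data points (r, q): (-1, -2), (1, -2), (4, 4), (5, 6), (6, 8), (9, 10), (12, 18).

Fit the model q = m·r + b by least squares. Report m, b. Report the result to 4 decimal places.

m = 1.5481, b = -1.9615

Entries of XᵀX: Σr·r = 304, Σr = 36, Σ1 = 7.
And Σr·q = 400, Σq = 42.
XᵀX·[m, b]ᵀ = Xᵀq becomes [[304, 36]; [36, 7]]·[m, b]ᵀ = [400, 42]ᵀ.
Eliminating b: 7·(row 1) − 36·(row 2) gives 832·m = 7·400 − 36·42 = 1288, so m = 161/104.
Then b = (42 − 36·(161/104))/7 = -51/26.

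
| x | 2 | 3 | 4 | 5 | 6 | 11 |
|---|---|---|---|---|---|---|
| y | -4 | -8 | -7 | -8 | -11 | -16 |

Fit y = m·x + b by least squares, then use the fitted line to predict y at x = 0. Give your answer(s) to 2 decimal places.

ŷ = -2.60

The normal system MᵀM·[m, b]ᵀ = Mᵀy is [[211, 31]; [31, 6]]·[m, b]ᵀ = [-342, -54]ᵀ.
Eliminating b: 6·(row 1) − 31·(row 2) gives 305·m = 6·(-342) − 31·(-54) = -378, so m = -378/305.
Then b = ((-54) − 31·(-378/305))/6 = -792/305.
At x = 0: ŷ = (-378/305)·(0) + (-792/305)·(1) = -792/305.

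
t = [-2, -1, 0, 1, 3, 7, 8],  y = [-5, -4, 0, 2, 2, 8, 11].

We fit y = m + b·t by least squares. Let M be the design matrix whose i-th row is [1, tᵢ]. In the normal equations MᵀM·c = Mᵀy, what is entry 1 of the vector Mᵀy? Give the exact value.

14

Entry 1 ↔ basis 1, so (Mᵀy)_{1} = Σᵢ yᵢ = (1)·(-5) + (1)·(-4) + (1)·(0) + (1)·(2) + (1)·(2) + (1)·(8) + (1)·(11) = 14.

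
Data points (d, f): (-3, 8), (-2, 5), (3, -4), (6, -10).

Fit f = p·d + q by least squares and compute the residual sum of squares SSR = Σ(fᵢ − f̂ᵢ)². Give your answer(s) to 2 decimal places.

AᵀA·[p, q]ᵀ = Aᵀf reads: 58·p + 4·q = -106;  4·p + 4·q = -1.
Δ = 58·4 − 4² = 216.
p = ((-106)·4 − 4·(-1))/216 = -35/18; q = (58·(-1) − 4·(-106))/216 = 61/36.
Residuals: 17/36, -7/12, 5/36, -1/36; SSR = 7/12.

SSR = 0.58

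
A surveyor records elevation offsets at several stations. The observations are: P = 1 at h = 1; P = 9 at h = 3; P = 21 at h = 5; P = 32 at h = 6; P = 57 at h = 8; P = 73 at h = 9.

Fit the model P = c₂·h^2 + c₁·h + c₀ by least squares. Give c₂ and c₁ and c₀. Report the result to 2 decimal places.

Normal-equation sums: Σh^2·h^2 = 12660, Σh^2·h = 1610, Σh^2 = 216, Σh·h = 216, Σh = 32, Σ1 = 6.
For AᵀP: Σh^2·P = 11320, Σh·P = 1438, ΣP = 193.
Normal equations: [[12660, 1610, 216]; [1610, 216, 32]; [216, 32, 6]]·[c₂, c₁, c₀]ᵀ = [11320, 1438, 193]ᵀ.
Row-reducing yields c₂ = 2757/2911, c₁ = -1612/2911, c₀ = 5965/5822.

c₂ = 0.95, c₁ = -0.55, c₀ = 1.02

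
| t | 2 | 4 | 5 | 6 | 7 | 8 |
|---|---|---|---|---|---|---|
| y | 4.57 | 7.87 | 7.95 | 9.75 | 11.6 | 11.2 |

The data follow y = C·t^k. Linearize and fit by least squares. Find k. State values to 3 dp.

Taking logs, ln y = k·ln t + ln C, so regress ln y on ln t.
Σln t = 9.5060, Σ(ln t)² = 16.3136, Σln y = 12.7999, Σln t·ln y = 21.1234.
Equations: 16.3136·k + 9.5060·ln C = 21.1234;  9.5060·k + 6·ln C = 12.7999.
Slope k = (n·Σln t·ln y − Σln t·Σln y)/(n·Σ(ln t)² − (Σln t)²) = (6·21.1234 − 9.5060·12.7999)/7.5177 = 0.67365; ln C = (Σln y − k·Σln t)/n = 1.06603.

k = 0.674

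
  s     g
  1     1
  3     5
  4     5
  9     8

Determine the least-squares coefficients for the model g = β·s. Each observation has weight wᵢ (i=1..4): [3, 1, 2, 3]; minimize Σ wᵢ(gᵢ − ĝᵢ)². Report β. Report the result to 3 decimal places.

MᵀWM·[β]ᵀ = MᵀWg reads: 287·β = 274.
(Σwᵢ·s·s = 287, Σwᵢ·s·g = 274.)
Hence β = 274 / 287 ≈ 0.954704.

β = 0.955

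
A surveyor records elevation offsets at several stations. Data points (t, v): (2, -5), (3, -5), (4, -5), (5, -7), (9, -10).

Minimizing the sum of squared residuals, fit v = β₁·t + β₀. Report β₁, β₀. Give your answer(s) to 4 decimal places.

β₁ = -0.7808, β₀ = -2.8082

With design matrix X, XᵀX = [[135, 23]; [23, 5]] and Xᵀv = [-170, -32]ᵀ.
Determinant 135·5 − 23² = 146.
β₁ = ((-170)·5 − 23·(-32))/146 = -57/73; β₀ = (135·(-32) − 23·(-170))/146 = -205/73.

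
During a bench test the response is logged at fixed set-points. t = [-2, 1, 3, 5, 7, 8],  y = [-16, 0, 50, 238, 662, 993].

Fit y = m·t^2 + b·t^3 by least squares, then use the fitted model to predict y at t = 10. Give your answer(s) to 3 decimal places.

ŷ = 1949.059

The normal equations are: 7220·m + 52912·b = 102326;  52912·m + 396212·b = 766710.
Eliminating b: 396212·(row 1) − 52912·(row 2) gives 60970896·m = 396212·102326 − 52912·766710 = -25370408, so m = -453043/1088766.
Then b = (766710 − 52912·(-453043/1088766))/396212 = 2167373/1088766.
At t = 10: ŷ = (-453043/1088766)·(100) + (2167373/1088766)·(1000) = 1061034350/544383.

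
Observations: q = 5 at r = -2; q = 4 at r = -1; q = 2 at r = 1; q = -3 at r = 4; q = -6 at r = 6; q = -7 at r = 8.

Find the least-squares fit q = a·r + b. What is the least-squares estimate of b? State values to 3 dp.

b = 2.618

Setting ∂/∂a … = 0 gives: 122·a + 16·b = -116;  16·a + 6·b = -5.
(Σr·r = 122, Σr = 16, Σ1 = 6, Σr·q = -116, Σq = -5.)
Eliminating b: 6·(row 1) − 16·(row 2) gives 476·a = 6·(-116) − 16·(-5) = -616, so a = -22/17.
Then b = ((-5) − 16·(-22/17))/6 = 89/34.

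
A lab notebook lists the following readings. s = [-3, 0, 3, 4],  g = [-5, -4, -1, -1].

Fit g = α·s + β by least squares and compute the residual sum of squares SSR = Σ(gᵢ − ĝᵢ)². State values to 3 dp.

The normal equations are: 34·α + 4·β = 8;  4·α + 4·β = -11.
det = 34·4 − 4² = 120.
α = (8·4 − 4·(-11))/120 = 19/30; β = (34·(-11) − 4·8)/120 = -203/60.
Residuals: 17/60, -37/60, 29/60, -3/20; SSR = 43/60.

SSR = 0.717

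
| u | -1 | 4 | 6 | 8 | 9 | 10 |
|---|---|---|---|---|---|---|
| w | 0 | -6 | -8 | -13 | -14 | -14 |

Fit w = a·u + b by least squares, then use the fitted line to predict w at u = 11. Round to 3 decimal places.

AᵀA·[a, b]ᵀ = Aᵀw reads: 298·a + 36·b = -442;  36·a + 6·b = -55.
(Σu·u = 298, Σu = 36, Σ1 = 6, Σu·w = -442, Σw = -55.)
Determinant 298·6 − 36² = 492.
a = ((-442)·6 − 36·(-55))/492 = -56/41; b = (298·(-55) − 36·(-442))/492 = -239/246.
At u = 11: ŵ = (-56/41)·(11) + (-239/246)·(1) = -3935/246.

ŵ = -15.996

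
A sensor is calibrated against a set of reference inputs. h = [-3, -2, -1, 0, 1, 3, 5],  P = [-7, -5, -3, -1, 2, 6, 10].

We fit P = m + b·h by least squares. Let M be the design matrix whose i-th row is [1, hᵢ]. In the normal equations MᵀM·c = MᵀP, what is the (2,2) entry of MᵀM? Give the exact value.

49

Row 2 ↔ basis h, column 2 ↔ basis h, so (MᵀM)_{2,2} = Σᵢ (h)·(h) = (-3)·(-3) + (-2)·(-2) + (-1)·(-1) + (0)·(0) + (1)·(1) + (3)·(3) + (5)·(5) = 49.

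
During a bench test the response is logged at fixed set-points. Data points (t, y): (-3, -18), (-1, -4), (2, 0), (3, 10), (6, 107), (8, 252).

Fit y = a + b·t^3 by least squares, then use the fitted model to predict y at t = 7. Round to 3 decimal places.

ŷ = 168.329

Forming MᵀM = [[6, 735]; [735, 310323]] and Mᵀy = [347, 152896]ᵀ gives MᵀM·[a, b]ᵀ = Mᵀy.
Δ = 6·310323 − 735² = 1321713.
a = (347·310323 − 735·152896)/1321713 = -521831/146857; b = (6·152896 − 735·347)/1321713 = 220777/440571.
At t = 7: ŷ = (-521831/146857)·(1) + (220777/440571)·(343) = 74161018/440571.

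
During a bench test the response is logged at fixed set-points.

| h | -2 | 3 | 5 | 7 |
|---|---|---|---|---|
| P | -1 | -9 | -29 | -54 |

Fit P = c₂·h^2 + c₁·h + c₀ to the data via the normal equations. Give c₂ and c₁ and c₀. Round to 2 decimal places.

Sums needed: Σh^2·h^2 = 3123, Σh^2·h = 487, Σh^2 = 87, Σh·h = 87, Σh = 13, Σ1 = 4.
Right-hand side: Σh^2·P = -3456, Σh·P = -548, ΣP = -93.
Solving the 3×3 system (Gaussian elimination) gives c₂ = -27887/26716, c₁ = -19431/26716, c₀ = 24273/13358.

c₂ = -1.04, c₁ = -0.73, c₀ = 1.82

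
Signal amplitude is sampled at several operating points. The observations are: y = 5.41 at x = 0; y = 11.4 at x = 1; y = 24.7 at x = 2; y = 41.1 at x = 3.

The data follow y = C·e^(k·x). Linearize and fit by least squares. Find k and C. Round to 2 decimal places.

k = 0.69, C = 5.66

With ln yᵢ as the transformed response and xᵢ as the regressor:
AᵀA = [[14.0000, 6.0000]; [6.0000, 4]], rhs = [19.9952, 11.0447]ᵀ  (here Σx = 6.0000, Σ(x)² = 14.0000, Σln y = 11.0447, Σx·ln y = 19.9952).
Slope k = (n·Σx·ln y − Σx·Σln y)/(n·Σ(x)² − (Σx)²) = (4·19.9952 − 6.0000·11.0447)/20.0000 = 0.68565; ln C = (Σln y − k·Σx)/n = 1.73270, so C = exp(1.73270) = 5.65590.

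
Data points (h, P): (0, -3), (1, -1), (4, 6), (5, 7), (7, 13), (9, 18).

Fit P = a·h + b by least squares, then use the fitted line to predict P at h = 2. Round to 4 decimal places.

Entries of AᵀA: Σh·h = 172, Σh = 26, Σ1 = 6.
For AᵀP: Σh·P = 311, ΣP = 40.
det = 172·6 − 26² = 356.
a = (311·6 − 26·40)/356 = 413/178; b = (172·40 − 26·311)/356 = -603/178.
At h = 2: P̂ = (413/178)·(2) + (-603/178)·(1) = 223/178.

P̂ = 1.2528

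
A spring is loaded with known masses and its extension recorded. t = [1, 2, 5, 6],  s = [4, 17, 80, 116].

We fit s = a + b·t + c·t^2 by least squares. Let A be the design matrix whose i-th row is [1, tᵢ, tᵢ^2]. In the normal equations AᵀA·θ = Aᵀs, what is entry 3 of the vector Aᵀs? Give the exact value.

Entry 3 ↔ basis t^2, so (Aᵀs)_{3} = Σᵢ (t^2)·sᵢ = (1)·(4) + (4)·(17) + (25)·(80) + (36)·(116) = 6248.

6248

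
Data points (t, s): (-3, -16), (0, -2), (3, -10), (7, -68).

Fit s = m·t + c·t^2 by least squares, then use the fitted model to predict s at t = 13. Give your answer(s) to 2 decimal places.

ŝ = -243.90

Setting ∂/∂m … = 0 gives: 67·m + 343·c = -458;  343·m + 2563·c = -3566.
Determinant 67·2563 − 343² = 54072.
m = ((-458)·2563 − 343·(-3566))/54072 = 1369/1502; c = (67·(-3566) − 343·(-458))/54072 = -2273/1502.
At t = 13: ŝ = (1369/1502)·(13) + (-2273/1502)·(169) = -183170/751.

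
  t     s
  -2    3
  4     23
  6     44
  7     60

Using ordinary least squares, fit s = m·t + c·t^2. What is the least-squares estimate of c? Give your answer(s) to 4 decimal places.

c = 1.0740

Normal-equation sums: Σt·t = 105, Σt·t^2 = 615, Σt^2·t^2 = 3969.
And Σt·s = 770, Σt^2·s = 4904.
Eliminating c: 3969·(row 1) − 615·(row 2) gives 38520·m = 3969·770 − 615·4904 = 40170, so m = 1339/1284.
Then c = (4904 − 615·(1339/1284))/3969 = 1379/1284.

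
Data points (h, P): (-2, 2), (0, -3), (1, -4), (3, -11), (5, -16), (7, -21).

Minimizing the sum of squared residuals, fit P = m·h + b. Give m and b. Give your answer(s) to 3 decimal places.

Setting ∂/∂m … = 0 gives: 88·m + 14·b = -268;  14·m + 6·b = -53.
(Σh·h = 88, Σh = 14, Σ1 = 6, Σh·P = -268, ΣP = -53.)
Determinant 88·6 − 14² = 332.
m = ((-268)·6 − 14·(-53))/332 = -433/166; b = (88·(-53) − 14·(-268))/332 = -228/83.

m = -2.608, b = -2.747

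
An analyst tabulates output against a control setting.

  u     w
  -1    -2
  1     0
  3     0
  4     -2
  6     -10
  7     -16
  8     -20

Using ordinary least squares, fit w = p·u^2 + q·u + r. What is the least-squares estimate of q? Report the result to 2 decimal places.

The normal equations are: 8132·p + 1162·q + 176·r = -2458;  1162·p + 176·q + 28·r = -338;  176·p + 28·q + 7·r = -50.
Inverting the 3×3 Gram matrix, [p, q, r]ᵀ = [-7963/16027, 22427/16027, -3974/16027]ᵀ.

q = 1.40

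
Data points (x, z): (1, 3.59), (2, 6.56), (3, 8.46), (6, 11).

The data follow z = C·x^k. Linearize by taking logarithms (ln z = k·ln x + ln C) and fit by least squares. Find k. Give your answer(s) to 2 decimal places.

Let Y = ln z. Fitting Y = k·ln x + ln C by least squares:
Sums: Σln x = 3.5835, Σ(ln x)² = 4.8978, Σln z = 7.6924, Σln x·ln z = 7.9462.
Normal system: [[4.8978, 3.5835]; [3.5835, 4]]·[k, ln C]ᵀ = [7.9462, 7.6924]ᵀ.
Solving (det = 6.7496): k = 0.62506, ln C = 1.36312.

k = 0.63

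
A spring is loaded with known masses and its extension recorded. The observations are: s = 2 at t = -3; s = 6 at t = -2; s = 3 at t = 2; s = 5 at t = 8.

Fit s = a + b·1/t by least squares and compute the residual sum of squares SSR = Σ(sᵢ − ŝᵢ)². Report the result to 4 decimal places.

Normal-equation sums: Σ1 = 4, Σ1/t = -5/24, Σ1/t·1/t = 361/576.
Right-hand side: Σs = 16, Σ1/t·s = -37/24.
AᵀA·[a, b]ᵀ = Aᵀs becomes [[4, -5/24]; [-5/24, 361/576]]·[a, b]ᵀ = [16, -37/24]ᵀ.
Δ = 4·(361/576) − (-5/24)² = 473/192.
a = (16·(361/576) − (-5/24)·(-37/24))/(473/192) = 5591/1419; b = (4·(-37/24) − (-5/24)·16)/(473/192) = -544/473.
Residuals: -1099/473, 49/33, -518/1419, 1708/1419; SSR = 13034/1419.

SSR = 9.1853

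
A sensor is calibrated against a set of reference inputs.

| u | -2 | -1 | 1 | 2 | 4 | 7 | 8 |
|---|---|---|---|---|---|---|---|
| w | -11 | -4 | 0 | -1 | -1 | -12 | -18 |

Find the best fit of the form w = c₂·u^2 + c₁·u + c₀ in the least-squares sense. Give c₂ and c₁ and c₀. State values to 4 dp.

c₂ = -0.5615, c₁ = 2.5589, c₀ = -2.5109

Setting ∂/∂c₂ … = 0 gives: 6787·c₂ + 919·c₁ + 139·c₀ = -1808;  919·c₂ + 139·c₁ + 19·c₀ = -208;  139·c₂ + 19·c₁ + 7·c₀ = -47.
(Σu^2·u^2 = 6787, Σu^2·u = 919, Σu^2 = 139, Σu·u = 139, Σu = 19, Σ1 = 7, Σu^2·w = -1808, Σu·w = -208, Σw = -47.)
Inverting the 3×3 Gram matrix, [c₂, c₁, c₀]ᵀ = [-1745/3108, 2651/1036, -1951/777]ᵀ.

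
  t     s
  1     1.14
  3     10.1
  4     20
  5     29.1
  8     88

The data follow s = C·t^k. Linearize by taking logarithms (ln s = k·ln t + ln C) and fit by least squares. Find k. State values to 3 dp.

With ln sᵢ as the transformed response and ln tᵢ as the regressor:
Over the data: Σln t = 6.1738, Σ(ln t)² = 10.0431, Σln s = 13.2874, Σln t·ln s = 21.4289.
Normal system: [[10.0431, 6.1738]; [6.1738, 5]]·[k, ln C]ᵀ = [21.4289, 13.2874]ᵀ.
Solving (det = 12.1000): k = 2.07530, ln C = 0.09499.

k = 2.075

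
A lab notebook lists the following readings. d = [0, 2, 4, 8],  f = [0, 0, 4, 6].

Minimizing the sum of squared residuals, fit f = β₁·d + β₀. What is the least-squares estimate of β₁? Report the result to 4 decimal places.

Compute the Gram sums: Σd·d = 84, Σd = 14, Σ1 = 4.
Right-hand side: Σd·f = 64, Σf = 10.
Normal equations: [[84, 14]; [14, 4]]·[β₁, β₀]ᵀ = [64, 10]ᵀ.
Eliminating β₀: 4·(row 1) − 14·(row 2) gives 140·β₁ = 4·64 − 14·10 = 116, so β₁ = 29/35.
Then β₀ = (10 − 14·(29/35))/4 = -2/5.

β₁ = 0.8286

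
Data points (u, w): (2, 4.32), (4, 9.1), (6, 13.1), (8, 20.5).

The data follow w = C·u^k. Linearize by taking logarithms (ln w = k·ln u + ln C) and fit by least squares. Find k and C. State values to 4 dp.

k = 1.0914, C = 1.9986

With ln wᵢ as the transformed response and ln uᵢ as the regressor:
Σln u = 5.9506, Σ(ln u)² = 9.9367, Σln w = 9.2646, Σln u·ln w = 14.9659.
Equations: 9.9367·k + 5.9506·ln C = 14.9659;  5.9506·k + 4·ln C = 9.2646.
Solving (det = 4.3368): k = 1.09143, ln C = 0.69246, so C = exp(0.69246) = 1.99863.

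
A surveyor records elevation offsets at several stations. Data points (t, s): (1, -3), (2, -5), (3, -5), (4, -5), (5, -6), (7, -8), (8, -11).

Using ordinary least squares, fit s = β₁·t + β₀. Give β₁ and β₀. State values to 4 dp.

β₁ = -0.9565, β₀ = -2.0435

Compute the Gram sums: Σt·t = 168, Σt = 30, Σ1 = 7.
Right-hand side: Σt·s = -222, Σs = -43.
Normal equations: [[168, 30]; [30, 7]]·[β₁, β₀]ᵀ = [-222, -43]ᵀ.
Eliminating β₀: 7·(row 1) − 30·(row 2) gives 276·β₁ = 7·(-222) − 30·(-43) = -264, so β₁ = -22/23.
Then β₀ = ((-43) − 30·(-22/23))/7 = -47/23.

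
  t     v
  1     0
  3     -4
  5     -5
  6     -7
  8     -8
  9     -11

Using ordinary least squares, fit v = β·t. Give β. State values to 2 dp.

Compute the Gram sums: Σt·t = 216.
And Σt·v = -242.
Normal equations: [[216]]·[β]ᵀ = [-242]ᵀ.
Hence β = -242 / 216 ≈ -1.12037.

β = -1.12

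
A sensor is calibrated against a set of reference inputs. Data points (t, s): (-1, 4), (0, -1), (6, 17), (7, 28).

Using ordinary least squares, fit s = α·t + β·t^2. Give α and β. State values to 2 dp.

α = -3.32, β = 1.04

Forming MᵀM = [[86, 558]; [558, 3698]] and Mᵀs = [294, 1988]ᵀ gives MᵀM·[α, β]ᵀ = Mᵀs.
det = 86·3698 − 558² = 6664.
α = (294·3698 − 558·1988)/6664 = -789/238; β = (86·1988 − 558·294)/6664 = 247/238.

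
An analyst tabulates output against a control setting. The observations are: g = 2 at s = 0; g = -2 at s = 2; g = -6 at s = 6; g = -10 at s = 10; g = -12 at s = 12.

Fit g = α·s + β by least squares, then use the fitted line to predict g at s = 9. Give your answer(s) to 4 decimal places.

ĝ = -8.9462

From the data, Σs·s = 284, Σs = 30, Σ1 = 5.
Right-hand side: Σs·g = -284, Σg = -28.
AᵀA·[α, β]ᵀ = Aᵀg becomes [[284, 30]; [30, 5]]·[α, β]ᵀ = [-284, -28]ᵀ.
Eliminating β: 5·(row 1) − 30·(row 2) gives 520·α = 5·(-284) − 30·(-28) = -580, so α = -29/26.
Then β = ((-28) − 30·(-29/26))/5 = 71/65.
At s = 9: ĝ = (-29/26)·(9) + (71/65)·(1) = -1163/130.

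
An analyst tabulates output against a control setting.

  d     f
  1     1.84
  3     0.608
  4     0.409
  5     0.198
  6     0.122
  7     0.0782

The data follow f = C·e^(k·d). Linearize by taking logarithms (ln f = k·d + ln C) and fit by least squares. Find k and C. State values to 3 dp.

Linearized form: ln f = k·d + ln C. From the 6 transformed points,
AᵀA = [[136.0000, 26.0000]; [26.0000, 6]], rhs = [-43.0184, -7.0536]ᵀ  (here Σd = 26.0000, Σ(d)² = 136.0000, Σln f = -7.0536, Σd·ln f = -43.0184).
Slope k = (n·Σd·ln f − Σd·Σln f)/(n·Σ(d)² − (Σd)²) = (6·-43.0184 − 26.0000·-7.0536)/140.0000 = -0.53370; ln C = (Σln f − k·Σd)/n = 1.13710, so C = exp(1.13710) = 3.11770.

k = -0.534, C = 3.118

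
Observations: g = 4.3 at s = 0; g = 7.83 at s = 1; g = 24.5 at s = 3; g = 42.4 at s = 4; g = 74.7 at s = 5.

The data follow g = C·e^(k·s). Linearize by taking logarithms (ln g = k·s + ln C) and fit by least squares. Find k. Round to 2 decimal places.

k = 0.57

With ln gᵢ as the transformed response and sᵢ as the regressor:
AᵀA = [[51.0000, 13.0000]; [13.0000, 5]], rhs = [48.2100, 14.7759]ᵀ  (here Σs = 13.0000, Σ(s)² = 51.0000, Σln g = 14.7759, Σs·ln g = 48.2100).
Slope k = (n·Σs·ln g − Σs·Σln g)/(n·Σ(s)² − (Σs)²) = (5·48.2100 − 13.0000·14.7759)/86.0000 = 0.56934; ln C = (Σln g − k·Σs)/n = 1.47489.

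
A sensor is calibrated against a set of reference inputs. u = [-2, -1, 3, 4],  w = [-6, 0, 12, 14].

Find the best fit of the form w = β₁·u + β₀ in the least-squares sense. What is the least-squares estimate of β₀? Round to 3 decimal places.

β₀ = 1.769

AᵀA·[β₁, β₀]ᵀ = Aᵀw reads: 30·β₁ + 4·β₀ = 104;  4·β₁ + 4·β₀ = 20.
(Σu·u = 30, Σu = 4, Σ1 = 4, Σu·w = 104, Σw = 20.)
det = 30·4 − 4² = 104.
β₁ = (104·4 − 4·20)/104 = 42/13; β₀ = (30·20 − 4·104)/104 = 23/13.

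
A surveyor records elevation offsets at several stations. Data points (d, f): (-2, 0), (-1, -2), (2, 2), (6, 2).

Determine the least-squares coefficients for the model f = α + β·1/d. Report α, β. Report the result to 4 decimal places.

Normal-equation sums: Σ1 = 4, Σ1/d = -5/6, Σ1/d·1/d = 55/36.
And Σf = 2, Σ1/d·f = 10/3.
So XᵀX·[α, β]ᵀ = Xᵀf: [[4, -5/6]; [-5/6, 55/36]]·[α, β]ᵀ = [2, 10/3]ᵀ.
Δ = 4·(55/36) − (-5/6)² = 65/12.
α = (2·(55/36) − (-5/6)·(10/3))/(65/12) = 14/13; β = (4·(10/3) − (-5/6)·2)/(65/12) = 36/13.

α = 1.0769, β = 2.7692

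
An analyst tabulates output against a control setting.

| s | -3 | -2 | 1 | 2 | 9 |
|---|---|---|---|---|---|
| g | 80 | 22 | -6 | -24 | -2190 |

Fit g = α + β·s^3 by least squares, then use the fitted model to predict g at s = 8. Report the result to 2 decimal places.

ĝ = -1538.56

From the data, Σ1 = 5, Σs^3 = 703, Σs^3·s^3 = 532299.
Right-hand side: Σg = -2118, Σs^3·g = -1599044.
MᵀM·[α, β]ᵀ = Mᵀg becomes [[5, 703]; [703, 532299]]·[α, β]ᵀ = [-2118, -1599044]ᵀ.
det = 5·532299 − 703² = 2167286.
α = ((-2118)·532299 − 703·(-1599044))/2167286 = -56575/37367; β = (5·(-1599044) − 703·(-2118))/2167286 = -112177/37367.
At s = 8: ĝ = (-56575/37367)·(1) + (-112177/37367)·(512) = -57491199/37367.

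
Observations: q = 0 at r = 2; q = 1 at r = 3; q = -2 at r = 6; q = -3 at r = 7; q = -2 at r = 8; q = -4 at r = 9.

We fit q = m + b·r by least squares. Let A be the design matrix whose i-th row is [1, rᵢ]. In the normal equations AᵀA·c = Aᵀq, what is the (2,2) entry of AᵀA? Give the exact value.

Row 2 ↔ basis r, column 2 ↔ basis r, so (AᵀA)_{2,2} = Σᵢ (r)·(r) = (2)·(2) + (3)·(3) + (6)·(6) + (7)·(7) + (8)·(8) + (9)·(9) = 243.

243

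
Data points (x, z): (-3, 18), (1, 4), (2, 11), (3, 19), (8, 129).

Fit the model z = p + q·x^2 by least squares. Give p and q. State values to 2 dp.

p = 1.62, q = 1.99

The normal system MᵀM·[p, q]ᵀ = Mᵀz is [[5, 87]; [87, 4275]]·[p, q]ᵀ = [181, 8637]ᵀ.
det = 5·4275 − 87² = 13806.
p = (181·4275 − 87·8637)/13806 = 1242/767; q = (5·8637 − 87·181)/13806 = 4573/2301.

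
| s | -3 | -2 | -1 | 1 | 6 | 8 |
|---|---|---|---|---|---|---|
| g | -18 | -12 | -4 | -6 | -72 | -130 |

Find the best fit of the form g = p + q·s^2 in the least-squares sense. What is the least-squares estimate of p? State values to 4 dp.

Compute the Gram sums: Σ1 = 6, Σs^2 = 115, Σs^2·s^2 = 5491.
Moment sums: Σg = -242, Σs^2·g = -11132.
Normal equations: [[6, 115]; [115, 5491]]·[p, q]ᵀ = [-242, -11132]ᵀ.
Determinant 6·5491 − 115² = 19721.
p = ((-242)·5491 − 115·(-11132))/19721 = -48642/19721; q = (6·(-11132) − 115·(-242))/19721 = -38962/19721.

p = -2.4665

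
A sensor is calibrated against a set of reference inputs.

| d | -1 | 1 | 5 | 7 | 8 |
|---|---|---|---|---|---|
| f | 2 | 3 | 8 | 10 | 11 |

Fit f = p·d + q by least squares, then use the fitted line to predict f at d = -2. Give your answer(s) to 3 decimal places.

f̂ = 0.500

Entries of MᵀM: Σd·d = 140, Σd = 20, Σ1 = 5.
Right-hand side: Σd·f = 199, Σf = 34.
So MᵀM·[p, q]ᵀ = Mᵀf: [[140, 20]; [20, 5]]·[p, q]ᵀ = [199, 34]ᵀ.
Eliminating q: 5·(row 1) − 20·(row 2) gives 300·p = 5·199 − 20·34 = 315, so p = 21/20.
Then q = (34 − 20·(21/20))/5 = 13/5.
At d = -2: f̂ = (21/20)·(-2) + (13/5)·(1) = 1/2.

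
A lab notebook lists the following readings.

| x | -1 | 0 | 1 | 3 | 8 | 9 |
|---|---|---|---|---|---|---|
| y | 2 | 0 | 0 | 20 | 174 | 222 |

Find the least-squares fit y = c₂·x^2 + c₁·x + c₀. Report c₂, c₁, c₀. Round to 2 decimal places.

c₂ = 2.92, c₁ = -1.43, c₀ = -1.43

The normal system MᵀM·[c₂, c₁, c₀]ᵀ = Mᵀy is [[10740, 1268, 156]; [1268, 156, 20]; [156, 20, 6]]·[c₂, c₁, c₀]ᵀ = [29300, 3448, 418]ᵀ.
Row-reducing yields c₂ = 20569/7050, c₁ = -3359/2350, c₀ = -5027/3525.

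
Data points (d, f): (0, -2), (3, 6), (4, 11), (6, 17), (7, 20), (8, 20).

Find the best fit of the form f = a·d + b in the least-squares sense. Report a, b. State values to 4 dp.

Normal-equation sums: Σd·d = 174, Σd = 28, Σ1 = 6.
Moment sums: Σd·f = 464, Σf = 72.
AᵀA·[a, b]ᵀ = Aᵀf becomes [[174, 28]; [28, 6]]·[a, b]ᵀ = [464, 72]ᵀ.
Eliminating b: 6·(row 1) − 28·(row 2) gives 260·a = 6·464 − 28·72 = 768, so a = 192/65.
Then b = (72 − 28·(192/65))/6 = -116/65.

a = 2.9538, b = -1.7846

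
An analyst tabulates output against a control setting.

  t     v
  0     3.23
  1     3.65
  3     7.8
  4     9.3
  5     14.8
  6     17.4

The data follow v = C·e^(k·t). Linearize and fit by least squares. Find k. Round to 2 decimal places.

Linearized form: ln v = k·t + ln C. From the 6 transformed points,
Σt = 19.0000, Σ(t)² = 87.0000, Σln v = 12.3024, Σt·ln v = 46.9891.
Equations: 87.0000·k + 19.0000·ln C = 46.9891;  19.0000·k + 6·ln C = 12.3024.
Slope k = (n·Σt·ln v − Σt·Σln v)/(n·Σ(t)² − (Σt)²) = (6·46.9891 − 19.0000·12.3024)/161.0000 = 0.29931; ln C = (Σln v − k·Σt)/n = 1.10261.

k = 0.30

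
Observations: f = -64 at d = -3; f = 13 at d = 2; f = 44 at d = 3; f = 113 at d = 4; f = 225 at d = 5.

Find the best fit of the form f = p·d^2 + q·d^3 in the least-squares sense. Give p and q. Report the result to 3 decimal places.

Sums needed: Σd^2·d^2 = 1059, Σd^2·d^3 = 4181, Σd^3·d^3 = 21243.
Right-hand side: Σd^2·f = 7305, Σd^3·f = 38377.
Normal equations: [[1059, 4181]; [4181, 21243]]·[p, q]ᵀ = [7305, 38377]ᵀ.
Eliminating q: 21243·(row 1) − 4181·(row 2) gives 5015576·p = 21243·7305 − 4181·38377 = -5274122, so p = -2637061/2507788.
Then q = (38377 − 4181·(-2637061/2507788))/21243 = 5049519/2507788.

p = -1.052, q = 2.014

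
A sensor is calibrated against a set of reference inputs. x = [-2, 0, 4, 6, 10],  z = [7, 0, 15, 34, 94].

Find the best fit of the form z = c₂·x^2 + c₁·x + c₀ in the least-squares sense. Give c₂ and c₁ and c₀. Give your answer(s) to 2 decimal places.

Normal-equation sums: Σx^2·x^2 = 11568, Σx^2·x = 1272, Σx^2 = 156, Σx·x = 156, Σx = 18, Σ1 = 5.
Right-hand side: Σx^2·z = 10892, Σx·z = 1190, Σz = 150.
Solving the 3×3 system (Gaussian elimination) gives c₂ = 1819/1848, c₁ = -499/924, c₀ = 95/77.

c₂ = 0.98, c₁ = -0.54, c₀ = 1.23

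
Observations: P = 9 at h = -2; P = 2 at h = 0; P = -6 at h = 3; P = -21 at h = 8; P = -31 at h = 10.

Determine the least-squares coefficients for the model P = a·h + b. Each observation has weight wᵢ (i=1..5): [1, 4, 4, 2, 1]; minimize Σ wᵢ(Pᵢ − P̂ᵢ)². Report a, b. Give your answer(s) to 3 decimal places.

Forming XᵀWX = [[268, 36]; [36, 12]] and XᵀWP = [-736, -80]ᵀ gives XᵀWX·[a, b]ᵀ = XᵀWP.
Determinant 268·12 − 36² = 1920.
a = ((-736)·12 − 36·(-80))/1920 = -31/10; b = (268·(-80) − 36·(-736))/1920 = 79/30.

a = -3.100, b = 2.633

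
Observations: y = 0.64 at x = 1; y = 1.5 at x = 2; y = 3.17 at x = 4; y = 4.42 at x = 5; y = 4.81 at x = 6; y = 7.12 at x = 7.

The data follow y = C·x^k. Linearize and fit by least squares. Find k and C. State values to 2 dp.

k = 1.19, C = 0.64

Taking logs, ln y = k·ln x + ln C, so regress ln y on ln x.
Σln x = 7.4265, Σ(ln x)² = 11.9895, Σln y = 6.1327, Σln x·ln y = 10.9063.
Equations: 11.9895·k + 7.4265·ln C = 10.9063;  7.4265·k + 6·ln C = 6.1327.
Solving (det = 16.7835): k = 1.18528, ln C = -0.44498, so C = exp(-0.44498) = 0.64084.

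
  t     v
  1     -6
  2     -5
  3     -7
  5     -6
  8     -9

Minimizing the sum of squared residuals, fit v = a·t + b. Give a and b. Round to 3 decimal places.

a = -0.442, b = -4.922

The normal system AᵀA·[a, b]ᵀ = Aᵀv is [[103, 19]; [19, 5]]·[a, b]ᵀ = [-139, -33]ᵀ.
Eliminating b: 5·(row 1) − 19·(row 2) gives 154·a = 5·(-139) − 19·(-33) = -68, so a = -34/77.
Then b = ((-33) − 19·(-34/77))/5 = -379/77.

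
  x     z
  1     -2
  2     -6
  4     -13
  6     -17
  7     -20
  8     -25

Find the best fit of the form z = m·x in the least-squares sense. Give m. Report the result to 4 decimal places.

m = -2.9882

MᵀM·[m]ᵀ = Mᵀz reads: 170·m = -508.
(Σx·x = 170, Σx·z = -508.)
Hence m = -508 / 170 ≈ -2.98824.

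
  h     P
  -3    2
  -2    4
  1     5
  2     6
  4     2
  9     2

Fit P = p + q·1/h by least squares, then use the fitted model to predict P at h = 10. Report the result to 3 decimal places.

P̂ = 3.384

The normal equations are: 6·p + (37/36)·q = 21;  (37/36)·p + (2185/1296)·q = 109/18.
(Σ1 = 6, Σ1/h = 37/36, Σ1/h·1/h = 2185/1296, ΣP = 21, Σ1/h·P = 109/18.)
Δ = 6·(2185/1296) − (37/36)² = 11741/1296.
p = (21·(2185/1296) − (37/36)·(109/18))/(11741/1296) = 641/199; q = (6·(109/18) − (37/36)·21)/(11741/1296) = 324/199.
At h = 10: P̂ = (641/199)·(1) + (324/199)·(1/10) = 3367/995.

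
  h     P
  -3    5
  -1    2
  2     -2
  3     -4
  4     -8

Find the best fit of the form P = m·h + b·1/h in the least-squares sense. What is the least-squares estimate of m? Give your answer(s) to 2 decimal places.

m = -1.71

Normal-equation sums: Σh·h = 39, Σh·1/h = 5, Σ1/h·1/h = 221/144.
And Σh·P = -65, Σ1/h·P = -8.
Δ = 39·(221/144) − 5² = 1673/48.
m = ((-65)·(221/144) − 5·(-8))/(1673/48) = -8605/5019; b = (39·(-8) − 5·(-65))/(1673/48) = 624/1673.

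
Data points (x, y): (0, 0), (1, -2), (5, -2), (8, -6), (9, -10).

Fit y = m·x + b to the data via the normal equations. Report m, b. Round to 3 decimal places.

Compute the Gram sums: Σx·x = 171, Σx = 23, Σ1 = 5.
Right-hand side: Σx·y = -150, Σy = -20.
Δ = 171·5 − 23² = 326.
m = ((-150)·5 − 23·(-20))/326 = -145/163; b = (171·(-20) − 23·(-150))/326 = 15/163.

m = -0.890, b = 0.092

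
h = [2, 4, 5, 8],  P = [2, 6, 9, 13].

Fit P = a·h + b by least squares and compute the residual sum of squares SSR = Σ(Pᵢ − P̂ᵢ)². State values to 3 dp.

SSR = 1.520

Forming AᵀA = [[109, 19]; [19, 4]] and AᵀP = [177, 30]ᵀ gives AᵀA·[a, b]ᵀ = AᵀP.
Δ = 109·4 − 19² = 75.
a = (177·4 − 19·30)/75 = 46/25; b = (109·30 − 19·177)/75 = -31/25.
Residuals: -11/25, -3/25, 26/25, -12/25; SSR = 38/25.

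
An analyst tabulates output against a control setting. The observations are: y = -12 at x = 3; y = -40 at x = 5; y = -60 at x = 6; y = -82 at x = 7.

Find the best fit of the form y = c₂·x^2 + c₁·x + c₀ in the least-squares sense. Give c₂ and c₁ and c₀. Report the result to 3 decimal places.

With design matrix A, AᵀA = [[4403, 711, 119]; [711, 119, 21]; [119, 21, 4]] and Aᵀy = [-7286, -1170, -194]ᵀ.
Inverting the 3×3 Gram matrix, [c₂, c₁, c₀]ᵀ = [-37/22, -81/110, 27/5]ᵀ.

c₂ = -1.682, c₁ = -0.736, c₀ = 5.400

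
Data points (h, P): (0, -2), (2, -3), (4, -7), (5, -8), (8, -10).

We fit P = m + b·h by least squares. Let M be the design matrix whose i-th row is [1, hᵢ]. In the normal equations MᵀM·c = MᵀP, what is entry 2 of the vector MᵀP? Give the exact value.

-154

Entry 2 ↔ basis h, so (MᵀP)_{2} = Σᵢ (h)·Pᵢ = (0)·(-2) + (2)·(-3) + (4)·(-7) + (5)·(-8) + (8)·(-10) = -154.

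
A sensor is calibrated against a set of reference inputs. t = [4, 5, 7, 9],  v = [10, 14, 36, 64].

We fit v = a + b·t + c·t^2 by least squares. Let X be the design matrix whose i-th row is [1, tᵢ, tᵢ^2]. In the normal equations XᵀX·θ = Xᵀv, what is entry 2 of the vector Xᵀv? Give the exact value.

938

Entry 2 ↔ basis t, so (Xᵀv)_{2} = Σᵢ (t)·vᵢ = (4)·(10) + (5)·(14) + (7)·(36) + (9)·(64) = 938.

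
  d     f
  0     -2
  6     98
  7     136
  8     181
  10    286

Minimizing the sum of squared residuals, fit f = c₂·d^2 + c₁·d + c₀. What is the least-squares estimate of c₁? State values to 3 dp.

c₁ = -1.428

XᵀX·[c₂, c₁, c₀]ᵀ = Xᵀf reads: 17793·c₂ + 2071·c₁ + 249·c₀ = 50376;  2071·c₂ + 249·c₁ + 31·c₀ = 5848;  249·c₂ + 31·c₁ + 5·c₀ = 699.
Inverting the 3×3 Gram matrix, [c₂, c₁, c₀]ᵀ = [53657/17732, -6330/4433, -3291/1612]ᵀ.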